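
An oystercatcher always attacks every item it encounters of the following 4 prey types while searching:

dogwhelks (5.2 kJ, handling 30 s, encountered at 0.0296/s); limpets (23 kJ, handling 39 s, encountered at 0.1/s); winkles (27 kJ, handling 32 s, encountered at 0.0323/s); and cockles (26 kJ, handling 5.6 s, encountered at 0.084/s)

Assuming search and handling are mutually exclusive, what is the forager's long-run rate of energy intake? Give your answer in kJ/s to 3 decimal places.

R = (0.0296×5.2 + 0.1×23 + 0.0323×27 + 0.084×26) / (1 + 0.0296×30 + 0.1×39 + 0.0323×32 + 0.084×5.6) = 5.51/7.292 = 0.7556 kJ/s.

0.756 kJ/s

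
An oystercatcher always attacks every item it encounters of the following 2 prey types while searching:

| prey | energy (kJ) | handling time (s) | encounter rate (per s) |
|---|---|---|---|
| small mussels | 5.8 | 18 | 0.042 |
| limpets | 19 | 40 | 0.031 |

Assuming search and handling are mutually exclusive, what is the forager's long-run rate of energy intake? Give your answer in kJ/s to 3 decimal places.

R = (0.042×5.8 + 0.031×19) / (1 + 0.042×18 + 0.031×40) = 0.8326/2.996 = 0.2779 kJ/s.

0.278 kJ/s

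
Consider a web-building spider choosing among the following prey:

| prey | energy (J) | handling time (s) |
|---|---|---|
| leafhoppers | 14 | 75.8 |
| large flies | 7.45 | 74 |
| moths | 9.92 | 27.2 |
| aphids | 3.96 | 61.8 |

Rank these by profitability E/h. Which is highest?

moths

In descending order of E/h:
moths: 9.92/27.2 = 0.365 J/s
leafhoppers: 14/75.8 = 0.185 J/s
large flies: 7.45/74 = 0.101 J/s
aphids: 3.96/61.8 = 0.0641 J/s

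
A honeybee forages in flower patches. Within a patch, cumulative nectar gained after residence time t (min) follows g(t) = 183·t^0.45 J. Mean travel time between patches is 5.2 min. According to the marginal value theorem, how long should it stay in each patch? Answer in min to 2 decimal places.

Maximise g(t)/(T+t): set derivative to zero → g'(t)(T+t) = g(t).
g'(t) = 0.45·183·t^-0.55. Setting 0.45·183·t^-0.55 = 183·t^0.45/(5.2+t) gives 0.45(5.2+t) = t, so 0.55·t = 0.45×5.2.
t* = 0.45×5.2/0.55 = 4.255 min.

4.25 min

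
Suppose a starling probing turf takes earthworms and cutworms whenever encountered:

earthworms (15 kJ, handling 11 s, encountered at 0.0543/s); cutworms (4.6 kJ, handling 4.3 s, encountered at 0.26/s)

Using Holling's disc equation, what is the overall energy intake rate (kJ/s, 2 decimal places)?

0.74 kJ/s

R = (0.0543×15 + 0.26×4.6) / (1 + 0.0543×11 + 0.26×4.3) = 2.01/2.715 = 0.7404 kJ/s.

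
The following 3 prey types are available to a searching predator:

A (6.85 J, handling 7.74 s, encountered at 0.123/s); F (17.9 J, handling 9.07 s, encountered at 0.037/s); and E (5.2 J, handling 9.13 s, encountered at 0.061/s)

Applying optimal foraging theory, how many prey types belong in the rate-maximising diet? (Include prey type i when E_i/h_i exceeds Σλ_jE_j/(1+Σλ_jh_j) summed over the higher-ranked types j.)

Rank by E/h (J/s): F 1.97, A 0.885, E 0.57. Include each in turn until the next type's E/h falls below the running intake rate.
Rate on top 1: 0.4959. A: 0.885 > 0.4959 → include.
Rate on top 2: 0.6578. E: 0.57 < 0.6578 → exclude; stop.
Optimal diet: F, A — 2 of 3 types.

2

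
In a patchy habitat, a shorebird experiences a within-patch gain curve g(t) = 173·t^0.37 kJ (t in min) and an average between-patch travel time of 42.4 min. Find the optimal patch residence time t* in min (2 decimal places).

By the marginal value theorem, leave when the instantaneous gain rate g'(t) equals the habitat-wide average g(t)/(T + t).
g'(t) = 0.37·173·t^-0.63. Setting 0.37·173·t^-0.63 = 173·t^0.37/(42.4+t) gives 0.37(42.4+t) = t, so 0.63·t = 0.37×42.4.
t* = 0.37×42.4/0.63 = 24.9 min.

24.90 min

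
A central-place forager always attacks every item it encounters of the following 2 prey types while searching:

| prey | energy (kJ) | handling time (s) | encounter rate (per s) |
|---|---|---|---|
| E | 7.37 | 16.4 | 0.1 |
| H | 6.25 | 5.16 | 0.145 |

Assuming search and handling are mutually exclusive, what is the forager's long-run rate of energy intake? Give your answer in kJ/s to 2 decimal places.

R = (0.1×7.37 + 0.145×6.25) / (1 + 0.1×16.4 + 0.145×5.16) = 1.643/3.388 = 0.485 kJ/s.

0.48 kJ/s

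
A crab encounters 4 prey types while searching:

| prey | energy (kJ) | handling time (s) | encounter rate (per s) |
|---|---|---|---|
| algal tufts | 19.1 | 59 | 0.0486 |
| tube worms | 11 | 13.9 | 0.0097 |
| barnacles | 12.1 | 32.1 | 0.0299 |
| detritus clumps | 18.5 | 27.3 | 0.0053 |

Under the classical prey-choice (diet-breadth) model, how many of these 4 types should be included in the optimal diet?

E/h in descending order: tube worms 0.791, detritus clumps 0.678, barnacles 0.377, algal tufts 0.324 kJ/s. The optimal diet is the largest prefix of this list for which every included type satisfies E_i/h_i > R on the types above it.
Rate on top 1: 0.09402. detritus clumps: 0.678 > 0.09402 → include.
Rate on top 2: 0.16. barnacles: 0.377 > 0.16 → include.
Rate on top 3: 0.253. algal tufts: 0.324 > 0.253 → include.
Optimal diet: tube worms, detritus clumps, barnacles, algal tufts — 4 of 4 types.

4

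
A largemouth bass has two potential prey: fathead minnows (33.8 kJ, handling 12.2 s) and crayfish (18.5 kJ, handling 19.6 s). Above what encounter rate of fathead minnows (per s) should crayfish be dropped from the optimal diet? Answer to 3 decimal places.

0.042 per s

The zero-one rule: include crayfish iff E₂/h₂ > λE₁/(1+λh₁). Equality gives the switch point.
λE₁h₂ = E₂ + λE₂h₁ ⇒ λ = E₂/(E₁h₂ − E₂h₁) = 18.5/(662.5 − 225.7) = 0.04236 per s.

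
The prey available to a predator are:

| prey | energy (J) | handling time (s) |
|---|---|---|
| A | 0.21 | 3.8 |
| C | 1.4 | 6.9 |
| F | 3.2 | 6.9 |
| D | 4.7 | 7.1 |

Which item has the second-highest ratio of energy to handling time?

Profitability E/h (J/s): A = 0.21/3.8 = 0.0553, C = 1.4/6.9 = 0.203, F = 3.2/6.9 = 0.464, D = 4.7/7.1 = 0.662.
Ranked: D > F > C > A.

F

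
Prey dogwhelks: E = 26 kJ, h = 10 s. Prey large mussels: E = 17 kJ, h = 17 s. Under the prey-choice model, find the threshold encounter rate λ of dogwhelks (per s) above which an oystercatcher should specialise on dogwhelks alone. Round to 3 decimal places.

0.062 per s

At the threshold, the rate on dogwhelks alone equals the profitability of large mussels: λ·26/(1 + λ·10) = 17/17 = 1.
Rearranging, λ(26 − 1×10) = 1, so λ = 1/16 = 0.0625 per s.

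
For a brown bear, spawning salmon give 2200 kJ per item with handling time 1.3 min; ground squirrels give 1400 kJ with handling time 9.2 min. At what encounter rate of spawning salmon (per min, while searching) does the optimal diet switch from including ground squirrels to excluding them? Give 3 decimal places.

0.076 per min

Drop ground squirrels once their profitability E₂/h₂ falls below the rate achievable on spawning salmon alone: E₂/h₂ = λE₁/(1 + λh₁).
Solve for λ: λE₁h₂ = E₂(1 + λh₁) → λ(E₁h₂ − E₂h₁) = E₂ → λ = E₂/(E₁h₂ − E₂h₁).
λ = 1400/(2200×9.2 − 1400×1.3) = 1400/1.842e+04 = 0.076 per min.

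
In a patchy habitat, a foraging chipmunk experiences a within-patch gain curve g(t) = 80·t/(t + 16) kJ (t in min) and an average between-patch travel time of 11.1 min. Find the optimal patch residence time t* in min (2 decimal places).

Maximise g(t)/(T+t): set derivative to zero → g'(t)(T+t) = g(t).
g'(t) = 80·16/(t + 16)². Setting 80·16/(t+16)² = 80t/[(t+16)(11.1+t)] gives 16(11.1+t) = t(t+16), so t² = 16×11.1 = 177.6.
t* = √177.6 = 13.33 min.

13.33 min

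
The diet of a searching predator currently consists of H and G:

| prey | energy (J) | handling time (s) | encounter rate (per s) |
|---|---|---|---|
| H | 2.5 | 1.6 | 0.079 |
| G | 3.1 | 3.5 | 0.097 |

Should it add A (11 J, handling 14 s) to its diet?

Yes

Current rate: (0.079×2.5 + 0.097×3.1)/(1 + 0.079×1.6 + 0.097×3.5) = 0.3399 J/s.
Profitability of A: 11/14 = 0.7857 J/s.
Since 0.7857 > R, including A increases the long-run rate.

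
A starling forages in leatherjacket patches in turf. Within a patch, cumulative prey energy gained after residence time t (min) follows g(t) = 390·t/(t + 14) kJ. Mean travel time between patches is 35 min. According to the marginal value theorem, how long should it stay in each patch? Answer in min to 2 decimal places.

By the marginal value theorem, leave when the instantaneous gain rate g'(t) equals the habitat-wide average g(t)/(T + t).
g'(t) = 390·14/(t + 14)². Setting 390·14/(t+14)² = 390t/[(t+14)(35+t)] gives 14(35+t) = t(t+14), so t² = 14×35 = 490.
t* = √490 = 22.14 min.

22.14 min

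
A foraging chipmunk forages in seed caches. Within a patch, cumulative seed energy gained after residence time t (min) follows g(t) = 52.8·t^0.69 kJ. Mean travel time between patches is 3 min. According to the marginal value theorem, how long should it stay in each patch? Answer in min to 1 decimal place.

6.7 min

Maximise g(t)/(T+t): set derivative to zero → g'(t)(T+t) = g(t).
g'(t) = 0.69·52.8·t^-0.31. Setting 0.69·52.8·t^-0.31 = 52.8·t^0.69/(3+t) gives 0.69(3+t) = t, so 0.31·t = 0.69×3.
t* = 0.69×3/0.31 = 6.677 min.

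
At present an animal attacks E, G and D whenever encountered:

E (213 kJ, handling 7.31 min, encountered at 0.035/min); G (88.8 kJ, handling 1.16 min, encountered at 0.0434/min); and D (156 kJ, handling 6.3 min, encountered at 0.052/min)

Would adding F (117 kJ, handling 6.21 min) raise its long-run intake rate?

Yes

On E, G and D alone, R = ΣλE/(1+Σλh) = 19.42/1.634 = 11.89 kJ/min.
Profitability of F: 117/6.21 = 18.84 kJ/min.
Since 18.84 > R, including F increases the long-run rate.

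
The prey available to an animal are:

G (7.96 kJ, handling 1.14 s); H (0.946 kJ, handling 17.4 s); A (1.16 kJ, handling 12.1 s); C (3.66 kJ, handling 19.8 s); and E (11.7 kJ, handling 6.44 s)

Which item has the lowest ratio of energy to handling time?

In descending order of E/h:
G: 7.96/1.14 = 6.98 kJ/s
E: 11.7/6.44 = 1.82 kJ/s
C: 3.66/19.8 = 0.185 kJ/s
A: 1.16/12.1 = 0.0959 kJ/s
H: 0.946/17.4 = 0.0544 kJ/s

H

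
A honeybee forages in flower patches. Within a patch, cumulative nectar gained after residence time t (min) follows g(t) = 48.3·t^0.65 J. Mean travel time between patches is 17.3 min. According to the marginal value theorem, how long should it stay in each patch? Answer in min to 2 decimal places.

32.13 min

Optimal t* satisfies g'(t*) = g(t*)/(T + t*).
g'(t) = 0.65·48.3·t^-0.35. Setting 0.65·48.3·t^-0.35 = 48.3·t^0.65/(17.3+t) gives 0.65(17.3+t) = t, so 0.35·t = 0.65×17.3.
t* = 0.65×17.3/0.35 = 32.13 min.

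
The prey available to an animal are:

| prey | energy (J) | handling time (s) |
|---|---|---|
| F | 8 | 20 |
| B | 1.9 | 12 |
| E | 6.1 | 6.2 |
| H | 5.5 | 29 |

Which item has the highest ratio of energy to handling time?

E

In descending order of E/h:
E: 6.1/6.2 = 0.984 J/s
F: 8/20 = 0.4 J/s
H: 5.5/29 = 0.19 J/s
B: 1.9/12 = 0.158 J/s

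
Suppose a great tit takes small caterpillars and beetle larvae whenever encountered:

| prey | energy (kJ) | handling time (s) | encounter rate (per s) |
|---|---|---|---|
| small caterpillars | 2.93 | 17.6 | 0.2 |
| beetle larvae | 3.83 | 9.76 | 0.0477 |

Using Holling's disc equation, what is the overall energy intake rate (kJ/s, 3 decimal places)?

0.154 kJ/s

R = (0.2×2.93 + 0.0477×3.83) / (1 + 0.2×17.6 + 0.0477×9.76) = 0.7687/4.986 = 0.1542 kJ/s.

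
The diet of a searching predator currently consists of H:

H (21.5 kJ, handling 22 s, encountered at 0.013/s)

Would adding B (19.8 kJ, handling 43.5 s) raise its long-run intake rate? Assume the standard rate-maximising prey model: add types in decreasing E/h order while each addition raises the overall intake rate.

Yes

On H alone, R = ΣλE/(1+Σλh) = 0.2795/1.286 = 0.2173 kJ/s.
Profitability of B: 19.8/43.5 = 0.4552 kJ/s.
0.4552 > 0.2173, so adding B raises the average — include it.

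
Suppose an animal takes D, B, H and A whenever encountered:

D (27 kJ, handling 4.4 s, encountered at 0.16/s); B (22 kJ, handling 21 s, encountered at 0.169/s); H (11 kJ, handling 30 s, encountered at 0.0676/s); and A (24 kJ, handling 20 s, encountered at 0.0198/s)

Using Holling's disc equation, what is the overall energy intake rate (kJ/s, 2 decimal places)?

1.21 kJ/s

R = (0.16×27 + 0.169×22 + 0.0676×11 + 0.0198×24) / (1 + 0.16×4.4 + 0.169×21 + 0.0676×30 + 0.0198×20) = 9.257/7.677 = 1.206 kJ/s.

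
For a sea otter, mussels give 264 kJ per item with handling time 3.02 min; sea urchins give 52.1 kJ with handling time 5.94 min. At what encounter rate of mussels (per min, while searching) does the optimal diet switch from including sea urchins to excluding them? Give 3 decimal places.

Drop sea urchins once their profitability E₂/h₂ falls below the rate achievable on mussels alone: E₂/h₂ = λE₁/(1 + λh₁).
Solve for λ: λE₁h₂ = E₂(1 + λh₁) → λ(E₁h₂ − E₂h₁) = E₂ → λ = E₂/(E₁h₂ − E₂h₁).
λ = 52.1/(264×5.94 − 52.1×3.02) = 52.1/1411 = 0.03693 per min.

0.037 per min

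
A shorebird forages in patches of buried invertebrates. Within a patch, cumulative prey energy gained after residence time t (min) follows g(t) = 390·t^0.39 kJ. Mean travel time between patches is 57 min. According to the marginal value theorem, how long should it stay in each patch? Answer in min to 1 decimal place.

36.4 min

Optimal t* satisfies g'(t*) = g(t*)/(T + t*).
g'(t) = 0.39·390·t^-0.61. Setting 0.39·390·t^-0.61 = 390·t^0.39/(57+t) gives 0.39(57+t) = t, so 0.61·t = 0.39×57.
t* = 0.39×57/0.61 = 36.44 min.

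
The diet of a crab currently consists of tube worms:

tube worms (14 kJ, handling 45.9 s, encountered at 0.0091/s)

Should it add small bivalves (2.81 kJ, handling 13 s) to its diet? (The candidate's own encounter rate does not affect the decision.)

Yes

Current rate: (0.0091×14)/(1 + 0.0091×45.9) = 0.08986 kJ/s.
Profitability of small bivalves: 2.81/13 = 0.2162 kJ/s.
Since 0.2162 > R, including small bivalves increases the long-run rate.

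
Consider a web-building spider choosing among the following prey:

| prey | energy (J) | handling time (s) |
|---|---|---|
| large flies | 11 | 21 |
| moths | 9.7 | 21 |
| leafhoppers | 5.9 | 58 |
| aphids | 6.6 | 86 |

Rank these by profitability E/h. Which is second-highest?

moths

In descending order of E/h:
large flies: 11/21 = 0.524 J/s
moths: 9.7/21 = 0.462 J/s
leafhoppers: 5.9/58 = 0.102 J/s
aphids: 6.6/86 = 0.0767 J/s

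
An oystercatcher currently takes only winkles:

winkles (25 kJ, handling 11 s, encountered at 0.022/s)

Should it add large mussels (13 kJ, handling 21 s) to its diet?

Current rate: (0.022×25)/(1 + 0.022×11) = 0.4428 kJ/s.
Profitability of large mussels: 13/21 = 0.619 kJ/s.
Since 0.619 > R, including large mussels increases the long-run rate.

Yes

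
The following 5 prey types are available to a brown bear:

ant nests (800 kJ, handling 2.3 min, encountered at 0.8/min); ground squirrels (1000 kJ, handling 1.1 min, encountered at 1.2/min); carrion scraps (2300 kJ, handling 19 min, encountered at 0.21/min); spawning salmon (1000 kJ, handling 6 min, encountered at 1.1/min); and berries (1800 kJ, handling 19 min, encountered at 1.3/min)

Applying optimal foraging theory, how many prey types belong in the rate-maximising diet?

Profitabilities (E/h, kJ/min): ground squirrels 909, ant nests 348, spawning salmon 167, carrion scraps 121, berries 94.7. Add prey in this order while the next type's profitability exceeds the intake rate on those already taken.
Rate on top 1: 517.2. ant nests: 348 < 517.2 → exclude; stop.
Optimal diet: ground squirrels — 1 of 5 types.

1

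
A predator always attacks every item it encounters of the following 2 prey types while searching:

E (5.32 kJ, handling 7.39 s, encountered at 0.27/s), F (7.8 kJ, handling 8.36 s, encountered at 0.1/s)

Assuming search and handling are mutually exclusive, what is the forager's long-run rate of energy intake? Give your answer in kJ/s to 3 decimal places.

R = (0.27×5.32 + 0.1×7.8) / (1 + 0.27×7.39 + 0.1×8.36) = 2.216/3.831 = 0.5785 kJ/s.

0.578 kJ/s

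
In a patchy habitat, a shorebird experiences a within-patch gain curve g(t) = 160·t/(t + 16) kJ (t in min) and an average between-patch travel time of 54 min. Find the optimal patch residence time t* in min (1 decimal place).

By the marginal value theorem, leave when the instantaneous gain rate g'(t) equals the habitat-wide average g(t)/(T + t).
g'(t) = 160·16/(t + 16)². Setting 160·16/(t+16)² = 160t/[(t+16)(54+t)] gives 16(54+t) = t(t+16), so t² = 16×54 = 864.
t* = √864 = 29.39 min.

29.4 min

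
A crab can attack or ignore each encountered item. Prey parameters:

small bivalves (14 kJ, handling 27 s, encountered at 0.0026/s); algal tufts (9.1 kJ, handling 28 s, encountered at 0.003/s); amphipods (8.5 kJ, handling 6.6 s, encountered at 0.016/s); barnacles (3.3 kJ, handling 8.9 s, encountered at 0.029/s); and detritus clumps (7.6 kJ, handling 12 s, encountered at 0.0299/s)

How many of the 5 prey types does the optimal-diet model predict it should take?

5

Rank by E/h (kJ/s): amphipods 1.29, detritus clumps 0.633, small bivalves 0.519, barnacles 0.371, algal tufts 0.325. Include each in turn until the next type's E/h falls below the running intake rate.
Rate on top 1: 0.123. detritus clumps: 0.633 > 0.123 → include.
Rate on top 2: 0.248. small bivalves: 0.519 > 0.248 → include.
Rate on top 3: 0.2604. barnacles: 0.371 > 0.2604 → include.
Rate on top 4: 0.2763. algal tufts: 0.325 > 0.2763 → include.
Optimal diet: amphipods, detritus clumps, small bivalves, barnacles, algal tufts — 5 of 5 types.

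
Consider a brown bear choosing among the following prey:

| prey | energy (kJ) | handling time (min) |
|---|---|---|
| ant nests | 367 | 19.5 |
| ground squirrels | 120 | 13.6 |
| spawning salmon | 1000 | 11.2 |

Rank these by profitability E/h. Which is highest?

In descending order of E/h:
spawning salmon: 1000/11.2 = 89.3 kJ/min
ant nests: 367/19.5 = 18.8 kJ/min
ground squirrels: 120/13.6 = 8.82 kJ/min

spawning salmon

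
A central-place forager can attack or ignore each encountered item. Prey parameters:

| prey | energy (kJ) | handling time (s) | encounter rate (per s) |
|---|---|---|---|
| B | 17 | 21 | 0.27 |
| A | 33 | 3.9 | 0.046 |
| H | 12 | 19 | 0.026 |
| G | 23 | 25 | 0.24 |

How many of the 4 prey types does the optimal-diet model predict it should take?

Rank by E/h (kJ/s): A 8.46, G 0.92, B 0.81, H 0.632. Include each in turn until the next type's E/h falls below the running intake rate.
Rate on top 1: 1.287. G: 0.92 < 1.287 → exclude; stop.
Optimal diet: A — 1 of 4 types.

1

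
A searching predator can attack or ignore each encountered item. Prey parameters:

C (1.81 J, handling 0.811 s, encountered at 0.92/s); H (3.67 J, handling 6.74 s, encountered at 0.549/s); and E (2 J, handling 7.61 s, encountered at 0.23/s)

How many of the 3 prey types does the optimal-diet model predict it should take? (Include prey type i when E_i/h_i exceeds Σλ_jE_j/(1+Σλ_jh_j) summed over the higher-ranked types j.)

Profitabilities (E/h, J/s): C 2.23, H 0.545, E 0.263. Add prey in this order while the next type's profitability exceeds the intake rate on those already taken.
Rate on top 1: 0.9537. H: 0.545 < 0.9537 → exclude; stop.
Optimal diet: C — 1 of 3 types.

1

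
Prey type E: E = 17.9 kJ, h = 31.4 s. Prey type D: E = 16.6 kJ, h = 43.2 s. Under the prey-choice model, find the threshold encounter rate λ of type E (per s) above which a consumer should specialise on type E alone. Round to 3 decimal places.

The zero-one rule: include type D iff E₂/h₂ > λE₁/(1+λh₁). Equality gives the switch point.
λE₁h₂ = E₂ + λE₂h₁ ⇒ λ = E₂/(E₁h₂ − E₂h₁) = 16.6/(773.3 − 521.2) = 0.06586 per s.

0.066 per s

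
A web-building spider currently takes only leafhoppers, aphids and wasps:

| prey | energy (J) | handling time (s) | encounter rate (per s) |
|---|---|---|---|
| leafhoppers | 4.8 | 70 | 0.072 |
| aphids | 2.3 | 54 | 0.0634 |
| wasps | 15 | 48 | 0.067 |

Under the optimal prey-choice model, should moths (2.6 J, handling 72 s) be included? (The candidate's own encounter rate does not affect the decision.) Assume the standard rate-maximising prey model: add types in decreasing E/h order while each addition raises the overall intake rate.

On leafhoppers, aphids and wasps alone, R = ΣλE/(1+Σλh) = 1.496/12.68 = 0.118 J/s.
moths: E/h = 2.6/72 = 0.03611 J/s.
0.03611 < 0.118, so adding moths would lower the average — exclude it.

No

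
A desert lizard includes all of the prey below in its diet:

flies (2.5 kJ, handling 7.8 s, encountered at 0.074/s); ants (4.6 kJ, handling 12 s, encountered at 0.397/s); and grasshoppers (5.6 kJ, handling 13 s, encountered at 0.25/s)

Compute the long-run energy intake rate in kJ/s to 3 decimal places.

R = (0.074×2.5 + 0.397×4.6 + 0.25×5.6) / (1 + 0.074×7.8 + 0.397×12 + 0.25×13) = 3.411/9.591 = 0.3557 kJ/s.

0.356 kJ/s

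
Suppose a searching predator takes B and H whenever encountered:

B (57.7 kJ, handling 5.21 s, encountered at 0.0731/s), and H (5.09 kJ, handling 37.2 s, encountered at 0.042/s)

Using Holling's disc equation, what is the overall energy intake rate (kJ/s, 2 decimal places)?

R = (0.0731×57.7 + 0.042×5.09) / (1 + 0.0731×5.21 + 0.042×37.2) = 4.432/2.943 = 1.506 kJ/s.

1.51 kJ/s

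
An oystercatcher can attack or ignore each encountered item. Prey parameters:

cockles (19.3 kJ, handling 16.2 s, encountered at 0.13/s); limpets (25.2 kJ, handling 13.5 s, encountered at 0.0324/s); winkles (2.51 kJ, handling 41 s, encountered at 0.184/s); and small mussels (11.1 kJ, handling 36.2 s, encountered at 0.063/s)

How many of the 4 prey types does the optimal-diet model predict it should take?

Rank by E/h (kJ/s): limpets 1.87, cockles 1.19, small mussels 0.307, winkles 0.0612. Include each in turn until the next type's E/h falls below the running intake rate.
Rate on top 1: 0.568. cockles: 1.19 > 0.568 → include.
Rate on top 2: 0.9385. small mussels: 0.307 < 0.9385 → exclude; stop.
Optimal diet: limpets, cockles — 2 of 4 types.

2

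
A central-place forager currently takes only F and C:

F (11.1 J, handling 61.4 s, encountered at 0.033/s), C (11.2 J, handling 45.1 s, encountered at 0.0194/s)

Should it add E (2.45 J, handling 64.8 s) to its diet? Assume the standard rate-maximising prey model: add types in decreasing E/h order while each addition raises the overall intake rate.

No

Current rate: (0.033×11.1 + 0.0194×11.2)/(1 + 0.033×61.4 + 0.0194×45.1) = 0.1496 J/s.
E: E/h = 2.45/64.8 = 0.03781 J/s.
Since 0.03781 < R, time spent handling E is better spent searching.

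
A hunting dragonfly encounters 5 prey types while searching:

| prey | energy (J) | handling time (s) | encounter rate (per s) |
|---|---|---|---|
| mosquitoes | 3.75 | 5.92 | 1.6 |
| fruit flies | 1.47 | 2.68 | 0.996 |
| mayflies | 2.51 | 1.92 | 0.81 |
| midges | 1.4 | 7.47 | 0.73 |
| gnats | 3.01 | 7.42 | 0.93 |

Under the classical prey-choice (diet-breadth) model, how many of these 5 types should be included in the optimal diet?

1

E/h in descending order: mayflies 1.31, mosquitoes 0.633, fruit flies 0.549, gnats 0.406, midges 0.187 J/s. The optimal diet is the largest prefix of this list for which every included type satisfies E_i/h_i > R on the types above it.
Rate on top 1: 0.7957. mosquitoes: 0.633 < 0.7957 → exclude; stop.
Optimal diet: mayflies — 1 of 5 types.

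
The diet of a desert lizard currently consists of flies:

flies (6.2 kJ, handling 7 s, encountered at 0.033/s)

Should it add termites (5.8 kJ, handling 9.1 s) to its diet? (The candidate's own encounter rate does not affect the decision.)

Yes

Intake rate on the current diet: R = (0.033×6.2) / (1 + 0.033×7) = 0.2046/1.231 = 0.1662 kJ/s.
Profitability of termites: 5.8/9.1 = 0.6374 kJ/s.
Since 0.6374 > R, including termites increases the long-run rate.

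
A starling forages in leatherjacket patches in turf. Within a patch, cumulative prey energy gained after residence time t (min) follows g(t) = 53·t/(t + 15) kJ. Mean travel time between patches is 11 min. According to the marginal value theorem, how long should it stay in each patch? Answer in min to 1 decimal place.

12.8 min

By the marginal value theorem, leave when the instantaneous gain rate g'(t) equals the habitat-wide average g(t)/(T + t).
g'(t) = 53·15/(t + 15)². Setting 53·15/(t+15)² = 53t/[(t+15)(11+t)] gives 15(11+t) = t(t+15), so t² = 15×11 = 165.
t* = √165 = 12.85 min.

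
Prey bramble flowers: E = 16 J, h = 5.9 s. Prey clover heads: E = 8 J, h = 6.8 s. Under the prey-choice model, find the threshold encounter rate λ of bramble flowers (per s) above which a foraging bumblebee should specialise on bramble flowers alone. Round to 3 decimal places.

0.130 per s

The zero-one rule: include clover heads iff E₂/h₂ > λE₁/(1+λh₁). Equality gives the switch point.
λE₁h₂ = E₂ + λE₂h₁ ⇒ λ = E₂/(E₁h₂ − E₂h₁) = 8/(108.8 − 47.2) = 0.1299 per s.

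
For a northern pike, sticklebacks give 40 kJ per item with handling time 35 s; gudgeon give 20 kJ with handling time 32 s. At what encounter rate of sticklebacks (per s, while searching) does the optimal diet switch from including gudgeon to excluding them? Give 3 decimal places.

0.034 per s

Drop gudgeon once their profitability E₂/h₂ falls below the rate achievable on sticklebacks alone: E₂/h₂ = λE₁/(1 + λh₁).
Solve for λ: λE₁h₂ = E₂(1 + λh₁) → λ(E₁h₂ − E₂h₁) = E₂ → λ = E₂/(E₁h₂ − E₂h₁).
λ = 20/(40×32 − 20×35) = 20/580 = 0.03448 per s.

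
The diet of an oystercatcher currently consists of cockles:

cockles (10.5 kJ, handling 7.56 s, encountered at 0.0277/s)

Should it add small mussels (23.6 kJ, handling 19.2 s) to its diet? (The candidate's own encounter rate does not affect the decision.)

Yes

Current rate: (0.0277×10.5)/(1 + 0.0277×7.56) = 0.2405 kJ/s.
Profitability of small mussels: 23.6/19.2 = 1.229 kJ/s.
1.229 > 0.2405, so adding small mussels raises the average — include it.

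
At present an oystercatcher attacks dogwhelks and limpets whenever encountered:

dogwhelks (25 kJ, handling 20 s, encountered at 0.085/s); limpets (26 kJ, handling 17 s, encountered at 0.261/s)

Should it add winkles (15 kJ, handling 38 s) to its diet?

Current rate: (0.085×25 + 0.261×26)/(1 + 0.085×20 + 0.261×17) = 1.249 kJ/s.
winkles: E/h = 15/38 = 0.3947 kJ/s.
Since 0.3947 < R, time spent handling winkles is better spent searching.

No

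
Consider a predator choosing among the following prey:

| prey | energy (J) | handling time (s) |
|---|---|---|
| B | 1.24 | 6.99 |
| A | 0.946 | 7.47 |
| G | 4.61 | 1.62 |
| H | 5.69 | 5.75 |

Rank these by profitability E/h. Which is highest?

G

In descending order of E/h:
G: 4.61/1.62 = 2.85 J/s
H: 5.69/5.75 = 0.99 J/s
B: 1.24/6.99 = 0.177 J/s
A: 0.946/7.47 = 0.127 J/s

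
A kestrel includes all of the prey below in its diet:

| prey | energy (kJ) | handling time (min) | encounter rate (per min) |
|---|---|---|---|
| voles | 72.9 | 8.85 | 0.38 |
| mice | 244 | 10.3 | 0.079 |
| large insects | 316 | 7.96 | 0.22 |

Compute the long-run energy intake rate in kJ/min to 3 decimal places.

R = (0.38×72.9 + 0.079×244 + 0.22×316) / (1 + 0.38×8.85 + 0.079×10.3 + 0.22×7.96) = 116.5/6.928 = 16.82 kJ/min.

16.816 kJ/min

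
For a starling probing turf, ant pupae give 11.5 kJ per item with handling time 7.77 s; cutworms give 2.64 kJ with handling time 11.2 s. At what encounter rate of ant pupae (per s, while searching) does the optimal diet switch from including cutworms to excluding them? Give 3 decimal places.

At the threshold, the rate on ant pupae alone equals the profitability of cutworms: λ·11.5/(1 + λ·7.77) = 2.64/11.2 = 0.2357.
Rearranging, λ(11.5 − 0.2357×7.77) = 0.2357, so λ = 0.2357/9.668 = 0.02438 per s.

0.024 per s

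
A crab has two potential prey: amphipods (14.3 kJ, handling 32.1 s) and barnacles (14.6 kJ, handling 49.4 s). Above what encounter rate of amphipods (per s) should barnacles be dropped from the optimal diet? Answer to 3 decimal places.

Drop barnacles once their profitability E₂/h₂ falls below the rate achievable on amphipods alone: E₂/h₂ = λE₁/(1 + λh₁).
Solve for λ: λE₁h₂ = E₂(1 + λh₁) → λ(E₁h₂ − E₂h₁) = E₂ → λ = E₂/(E₁h₂ − E₂h₁).
λ = 14.6/(14.3×49.4 − 14.6×32.1) = 14.6/237.8 = 0.06141 per s.

0.061 per s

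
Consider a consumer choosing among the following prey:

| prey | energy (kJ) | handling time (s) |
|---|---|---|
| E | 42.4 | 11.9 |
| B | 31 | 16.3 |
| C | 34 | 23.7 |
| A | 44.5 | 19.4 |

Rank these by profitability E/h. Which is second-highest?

A

Profitability E/h (kJ/s): E = 42.4/11.9 = 3.56, B = 31/16.3 = 1.9, C = 34/23.7 = 1.43, A = 44.5/19.4 = 2.29.
Ranked: E > A > B > C.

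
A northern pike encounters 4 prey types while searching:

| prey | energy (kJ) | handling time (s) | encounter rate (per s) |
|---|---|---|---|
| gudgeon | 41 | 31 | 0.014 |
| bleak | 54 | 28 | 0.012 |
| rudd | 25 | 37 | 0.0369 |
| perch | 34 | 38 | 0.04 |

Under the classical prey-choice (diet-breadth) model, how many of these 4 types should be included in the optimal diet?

3

Rank by E/h (kJ/s): bleak 1.93, gudgeon 1.32, perch 0.895, rudd 0.676. Include each in turn until the next type's E/h falls below the running intake rate.
Rate on top 1: 0.485. gudgeon: 1.32 > 0.485 → include.
Rate on top 2: 0.6904. perch: 0.895 > 0.6904 → include.
Rate on top 3: 0.7848. rudd: 0.676 < 0.7848 → exclude; stop.
Optimal diet: bleak, gudgeon, perch — 3 of 4 types.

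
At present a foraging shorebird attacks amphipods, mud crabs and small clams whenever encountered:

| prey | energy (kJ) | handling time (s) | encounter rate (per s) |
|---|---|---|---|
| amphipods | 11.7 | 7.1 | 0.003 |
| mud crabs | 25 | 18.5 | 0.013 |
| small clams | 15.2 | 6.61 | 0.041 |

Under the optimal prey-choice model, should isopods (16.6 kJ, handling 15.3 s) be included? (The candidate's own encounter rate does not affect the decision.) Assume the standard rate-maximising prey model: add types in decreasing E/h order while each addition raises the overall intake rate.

On amphipods, mud crabs and small clams alone, R = ΣλE/(1+Σλh) = 0.9833/1.533 = 0.6415 kJ/s.
Profitability of isopods: 16.6/15.3 = 1.085 kJ/s.
Since 1.085 > R, including isopods increases the long-run rate.

Yes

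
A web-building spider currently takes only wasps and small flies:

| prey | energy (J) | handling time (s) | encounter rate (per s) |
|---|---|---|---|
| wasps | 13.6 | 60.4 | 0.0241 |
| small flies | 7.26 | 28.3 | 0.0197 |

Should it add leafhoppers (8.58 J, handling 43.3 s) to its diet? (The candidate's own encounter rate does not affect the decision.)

Yes

On wasps and small flies alone, R = ΣλE/(1+Σλh) = 0.4708/3.013 = 0.1562 J/s.
Profitability of leafhoppers: 8.58/43.3 = 0.1982 J/s.
Since 0.1982 > R, including leafhoppers increases the long-run rate.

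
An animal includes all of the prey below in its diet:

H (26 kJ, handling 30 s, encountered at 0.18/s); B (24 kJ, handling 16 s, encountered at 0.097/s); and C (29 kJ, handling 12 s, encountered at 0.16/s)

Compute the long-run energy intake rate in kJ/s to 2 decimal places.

R = Σλ_iE_i / (1 + Σλ_ih_i)
Numerator: 0.18×26 + 0.097×24 + 0.16×29 = 11.65
Denominator: 1 + 0.18×30 + 0.097×16 + 0.16×12 = 9.872
R = 11.65/9.872 = 1.18 kJ/s

1.18 kJ/s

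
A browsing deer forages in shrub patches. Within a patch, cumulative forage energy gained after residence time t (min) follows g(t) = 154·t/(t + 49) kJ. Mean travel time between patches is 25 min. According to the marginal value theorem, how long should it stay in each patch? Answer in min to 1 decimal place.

Maximise g(t)/(T+t): set derivative to zero → g'(t)(T+t) = g(t).
g'(t) = 154·49/(t + 49)². Setting 154·49/(t+49)² = 154t/[(t+49)(25+t)] gives 49(25+t) = t(t+49), so t² = 49×25 = 1225.
t* = √1225 = 35 min.

35.0 min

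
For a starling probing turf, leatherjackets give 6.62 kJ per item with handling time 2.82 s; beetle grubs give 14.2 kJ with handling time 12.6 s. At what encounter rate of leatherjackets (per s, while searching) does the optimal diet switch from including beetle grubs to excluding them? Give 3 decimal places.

0.327 per s

At the threshold, the rate on leatherjackets alone equals the profitability of beetle grubs: λ·6.62/(1 + λ·2.82) = 14.2/12.6 = 1.127.
Rearranging, λ(6.62 − 1.127×2.82) = 1.127, so λ = 1.127/3.442 = 0.3274 per s.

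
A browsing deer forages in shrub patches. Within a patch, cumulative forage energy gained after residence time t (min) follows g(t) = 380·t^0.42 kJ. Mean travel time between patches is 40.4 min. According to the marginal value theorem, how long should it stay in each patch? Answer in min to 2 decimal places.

Optimal t* satisfies g'(t*) = g(t*)/(T + t*).
g'(t) = 0.42·380·t^-0.58. Setting 0.42·380·t^-0.58 = 380·t^0.42/(40.4+t) gives 0.42(40.4+t) = t, so 0.58·t = 0.42×40.4.
t* = 0.42×40.4/0.58 = 29.26 min.

29.26 min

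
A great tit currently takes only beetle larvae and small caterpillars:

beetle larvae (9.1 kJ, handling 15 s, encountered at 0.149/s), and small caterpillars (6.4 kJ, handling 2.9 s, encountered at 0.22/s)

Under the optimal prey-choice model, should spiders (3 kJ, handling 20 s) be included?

No

Current rate: (0.149×9.1 + 0.22×6.4)/(1 + 0.149×15 + 0.22×2.9) = 0.7136 kJ/s.
Profitability of spiders: 3/20 = 0.15 kJ/s.
0.15 < 0.7136, so adding spiders would lower the average — exclude it.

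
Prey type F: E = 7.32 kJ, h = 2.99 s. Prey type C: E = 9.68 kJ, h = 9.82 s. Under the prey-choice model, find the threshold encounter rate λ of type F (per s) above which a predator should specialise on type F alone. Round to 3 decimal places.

At the threshold, the rate on type F alone equals the profitability of type C: λ·7.32/(1 + λ·2.99) = 9.68/9.82 = 0.9857.
Rearranging, λ(7.32 − 0.9857×2.99) = 0.9857, so λ = 0.9857/4.373 = 0.2254 per s.

0.225 per s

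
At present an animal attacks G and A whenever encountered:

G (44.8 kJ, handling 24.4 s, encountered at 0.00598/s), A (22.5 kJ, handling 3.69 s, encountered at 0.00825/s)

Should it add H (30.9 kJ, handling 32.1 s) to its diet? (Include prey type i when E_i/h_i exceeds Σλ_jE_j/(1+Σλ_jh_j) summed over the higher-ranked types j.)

Current rate: (0.00598×44.8 + 0.00825×22.5)/(1 + 0.00598×24.4 + 0.00825×3.69) = 0.3855 kJ/s.
Profitability of H: 30.9/32.1 = 0.9626 kJ/s.
Since 0.9626 > R, including H increases the long-run rate.

Yes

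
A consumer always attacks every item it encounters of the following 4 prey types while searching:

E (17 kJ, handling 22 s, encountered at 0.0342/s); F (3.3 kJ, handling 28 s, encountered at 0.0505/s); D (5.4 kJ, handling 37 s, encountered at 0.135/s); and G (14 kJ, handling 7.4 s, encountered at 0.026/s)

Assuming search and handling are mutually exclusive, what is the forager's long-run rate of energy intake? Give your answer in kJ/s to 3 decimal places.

0.220 kJ/s

R = Σλ_iE_i / (1 + Σλ_ih_i)
Numerator: 0.0342×17 + 0.0505×3.3 + 0.135×5.4 + 0.026×14 = 1.841
Denominator: 1 + 0.0342×22 + 0.0505×28 + 0.135×37 + 0.026×7.4 = 8.354
R = 1.841/8.354 = 0.2204 kJ/s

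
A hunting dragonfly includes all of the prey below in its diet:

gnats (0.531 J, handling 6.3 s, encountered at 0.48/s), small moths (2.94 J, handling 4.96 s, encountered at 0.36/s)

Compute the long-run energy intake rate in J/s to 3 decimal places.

0.226 J/s

R = (0.48×0.531 + 0.36×2.94) / (1 + 0.48×6.3 + 0.36×4.96) = 1.313/5.81 = 0.2261 J/s.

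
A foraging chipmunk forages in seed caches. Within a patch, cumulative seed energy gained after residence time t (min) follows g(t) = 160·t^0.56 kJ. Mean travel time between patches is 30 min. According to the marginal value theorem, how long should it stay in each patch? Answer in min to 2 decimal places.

By the marginal value theorem, leave when the instantaneous gain rate g'(t) equals the habitat-wide average g(t)/(T + t).
g'(t) = 0.56·160·t^-0.44. Setting 0.56·160·t^-0.44 = 160·t^0.56/(30+t) gives 0.56(30+t) = t, so 0.44·t = 0.56×30.
t* = 0.56×30/0.44 = 38.18 min.

38.18 min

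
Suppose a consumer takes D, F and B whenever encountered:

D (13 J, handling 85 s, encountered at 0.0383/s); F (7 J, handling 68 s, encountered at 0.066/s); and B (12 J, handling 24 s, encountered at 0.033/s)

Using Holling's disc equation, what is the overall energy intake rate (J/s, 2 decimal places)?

Energy encountered per unit search time: 0.0383×13 + 0.066×7 + 0.033×12 = 1.356 J/s.
Handling time per unit search time: 0.0383×85 + 0.066×68 + 0.033×24 = 8.536.
Rate = 1.356/(1 + 8.536) = 0.1422 J/s.

0.14 J/s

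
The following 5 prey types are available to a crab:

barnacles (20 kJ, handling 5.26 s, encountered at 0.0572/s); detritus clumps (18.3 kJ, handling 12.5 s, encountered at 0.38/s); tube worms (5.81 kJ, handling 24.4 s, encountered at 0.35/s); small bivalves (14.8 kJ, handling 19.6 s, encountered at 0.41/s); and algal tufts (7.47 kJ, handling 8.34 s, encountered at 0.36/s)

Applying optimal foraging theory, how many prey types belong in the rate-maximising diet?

2

E/h in descending order: barnacles 3.8, detritus clumps 1.46, algal tufts 0.896, small bivalves 0.755, tube worms 0.238 kJ/s. The optimal diet is the largest prefix of this list for which every included type satisfies E_i/h_i > R on the types above it.
Rate on top 1: 0.8794. detritus clumps: 1.46 > 0.8794 → include.
Rate on top 2: 1.338. algal tufts: 0.896 < 1.338 → exclude; stop.
Optimal diet: barnacles, detritus clumps — 2 of 5 types.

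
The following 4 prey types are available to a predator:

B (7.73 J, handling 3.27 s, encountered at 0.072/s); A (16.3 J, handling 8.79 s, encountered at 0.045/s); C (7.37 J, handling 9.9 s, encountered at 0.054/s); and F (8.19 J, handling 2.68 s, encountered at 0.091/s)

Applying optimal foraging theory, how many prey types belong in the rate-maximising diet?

Rank by E/h (J/s): F 3.06, B 2.36, A 1.85, C 0.744. Include each in turn until the next type's E/h falls below the running intake rate.
Rate on top 1: 0.5992. B: 2.36 > 0.5992 → include.
Rate on top 2: 0.88. A: 1.85 > 0.88 → include.
Rate on top 3: 1.086. C: 0.744 < 1.086 → exclude; stop.
Optimal diet: F, B, A — 3 of 4 types.

3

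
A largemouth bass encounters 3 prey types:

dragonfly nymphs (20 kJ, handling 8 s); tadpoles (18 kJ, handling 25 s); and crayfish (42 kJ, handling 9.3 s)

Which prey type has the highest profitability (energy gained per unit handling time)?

Profitability E/h (kJ/s): dragonfly nymphs = 20/8 = 2.5, tadpoles = 18/25 = 0.72, crayfish = 42/9.3 = 4.52.
Ranked: crayfish > dragonfly nymphs > tadpoles.

crayfish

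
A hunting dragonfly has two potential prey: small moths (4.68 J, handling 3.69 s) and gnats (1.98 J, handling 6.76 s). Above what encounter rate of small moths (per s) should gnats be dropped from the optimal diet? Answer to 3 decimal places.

0.081 per s

The zero-one rule: include gnats iff E₂/h₂ > λE₁/(1+λh₁). Equality gives the switch point.
λE₁h₂ = E₂ + λE₂h₁ ⇒ λ = E₂/(E₁h₂ − E₂h₁) = 1.98/(31.64 − 7.306) = 0.08138 per s.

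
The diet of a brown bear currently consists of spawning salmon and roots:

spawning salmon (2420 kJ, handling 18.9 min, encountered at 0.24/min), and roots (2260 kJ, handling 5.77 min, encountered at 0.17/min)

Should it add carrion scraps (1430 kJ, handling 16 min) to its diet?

No

On spawning salmon and roots alone, R = ΣλE/(1+Σλh) = 965/6.517 = 148.1 kJ/min.
Profitability of carrion scraps: 1430/16 = 89.38 kJ/min.
Since 89.38 < R, time spent handling carrion scraps is better spent searching.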